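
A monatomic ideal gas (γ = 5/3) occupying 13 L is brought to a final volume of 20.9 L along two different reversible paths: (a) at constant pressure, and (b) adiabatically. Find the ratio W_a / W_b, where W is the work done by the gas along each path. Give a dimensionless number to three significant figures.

W_a / W_b ≈ 1.49

Path (a) isobaric: W = P₁(V₂ − V₁) → W_a/(P₁V₁) = 0.6077.
Path (b) adiabatic: W = P₁V₁(1 − (V₁/V₂)^(γ−1))/(γ−1) → W_b/(P₁V₁) = 0.407.
W_a / W_b = 0.6077 / 0.407 = 1.493.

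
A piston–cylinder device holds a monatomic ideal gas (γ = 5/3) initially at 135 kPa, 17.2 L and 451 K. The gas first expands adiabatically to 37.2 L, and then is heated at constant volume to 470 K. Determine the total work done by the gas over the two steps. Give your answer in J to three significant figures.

W_total ≈ 1400 J

Step 1 (adiabatic): W = (P₁V₁ − P₂V₂)/(γ−1) = (2322 − 1388)/0.667 = 1400 J.
Step 2 (isochoric): W = 0 (constant volume).
W_total = 1400 + 0 = 1400 J.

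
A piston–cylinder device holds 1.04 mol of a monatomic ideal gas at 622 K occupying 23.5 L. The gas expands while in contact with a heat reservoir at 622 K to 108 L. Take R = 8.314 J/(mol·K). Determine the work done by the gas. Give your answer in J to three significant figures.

Isothermal: W = nRT ln(V₂/V₁).
W = (1.04)(8.314)(622) × ln(108/23.5)
  = 5378 × 1.525
W_by_gas = 8202 J.

W ≈ 8200 J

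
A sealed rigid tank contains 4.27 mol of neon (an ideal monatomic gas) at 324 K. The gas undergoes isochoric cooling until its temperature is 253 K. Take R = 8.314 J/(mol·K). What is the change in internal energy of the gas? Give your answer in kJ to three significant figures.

ΔU ≈ -3.78 kJ

Constant volume ⇒ W = 0, so Q = ΔU = nCᵥΔT with Cᵥ = 3R/2 = 12.47 J/(mol·K).
ΔU = (4.27)(12.47)(253 − 324) = -3781 J.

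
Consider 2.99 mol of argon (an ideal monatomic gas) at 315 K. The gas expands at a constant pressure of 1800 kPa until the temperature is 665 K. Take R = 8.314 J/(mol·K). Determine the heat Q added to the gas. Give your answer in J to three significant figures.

Q ≈ 21800 J

Isobaric: W = nRΔT = (2.99)(8.314)(350) = 8701 J.
ΔU = nCᵥΔT with Cᵥ = 3R/2: ΔU = (2.99)(12.47)(350) = 13051 J.
Q = ΔU + W = 13051 + 8701 = 21752 J.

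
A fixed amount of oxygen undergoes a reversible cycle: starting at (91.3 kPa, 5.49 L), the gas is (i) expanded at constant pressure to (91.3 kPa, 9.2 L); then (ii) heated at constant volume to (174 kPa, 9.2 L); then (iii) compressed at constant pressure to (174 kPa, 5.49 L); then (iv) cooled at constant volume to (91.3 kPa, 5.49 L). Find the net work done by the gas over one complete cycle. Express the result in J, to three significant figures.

W_net ≈ -307 J

Constant-volume legs do no work.
W(i) = (91.3)(9.2 − 5.49) = 338.7 J; W(iii) = (174)(5.49 − 9.2) = -645.5 J.
W_net = 338.7 − 645.5 = -306.8 J (the counter-clockwise enclosed area).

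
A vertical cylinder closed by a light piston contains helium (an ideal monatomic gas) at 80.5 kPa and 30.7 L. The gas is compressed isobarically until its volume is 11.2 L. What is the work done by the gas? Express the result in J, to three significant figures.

Isobaric: W = P ΔV.
W = (80.5 kPa)(11.2 − 30.7 L) = (80.5)(-19.5) = -1570 J.

W ≈ -1570 J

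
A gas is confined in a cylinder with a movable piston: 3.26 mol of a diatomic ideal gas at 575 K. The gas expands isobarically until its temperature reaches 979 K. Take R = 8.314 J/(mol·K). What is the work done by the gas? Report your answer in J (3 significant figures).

Isobaric: W = P ΔV = nR ΔT.
W = (3.26)(8.314)(979 − 575) = 10950 J.

W ≈ 10900 J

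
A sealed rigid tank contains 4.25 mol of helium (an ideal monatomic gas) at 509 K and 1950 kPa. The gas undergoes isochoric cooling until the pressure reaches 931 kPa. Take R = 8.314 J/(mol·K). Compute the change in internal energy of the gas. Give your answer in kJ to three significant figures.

ΔU ≈ -14.1 kJ

Constant volume ⇒ W = 0, so Q = ΔU = nCᵥΔT with Cᵥ = 3R/2 = 12.47 J/(mol·K).
At constant V, T₂/T₁ = P₂/P₁ ⇒ ΔT = T₁(P₂/P₁ − 1) = 509·(931/1950 − 1) = -266 K.
ΔU = (4.25)(12.47)(-266) = -14098 J.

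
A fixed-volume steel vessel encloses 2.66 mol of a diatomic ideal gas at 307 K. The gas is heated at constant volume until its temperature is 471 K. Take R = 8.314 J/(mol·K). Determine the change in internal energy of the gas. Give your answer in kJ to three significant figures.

ΔU ≈ 9.07 kJ

Constant volume ⇒ W = 0, so Q = ΔU = nCᵥΔT with Cᵥ = 5R/2 = 20.79 J/(mol·K).
ΔU = (2.66)(20.79)(471 − 307) = 9067 J.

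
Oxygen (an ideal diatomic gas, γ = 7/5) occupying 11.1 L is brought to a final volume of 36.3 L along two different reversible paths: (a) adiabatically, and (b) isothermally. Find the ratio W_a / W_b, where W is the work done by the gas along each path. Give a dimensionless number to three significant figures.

W_a / W_b ≈ 0.796

Path (a) adiabatic: W = P₁V₁(1 − (V₁/V₂)^(γ−1))/(γ−1) → W_a/(P₁V₁) = 0.9437.
Path (b) isothermal: W = P₁V₁ ln(V₂/V₁) → W_b/(P₁V₁) = 1.185.
W_a / W_b = 0.9437 / 1.185 = 0.7964.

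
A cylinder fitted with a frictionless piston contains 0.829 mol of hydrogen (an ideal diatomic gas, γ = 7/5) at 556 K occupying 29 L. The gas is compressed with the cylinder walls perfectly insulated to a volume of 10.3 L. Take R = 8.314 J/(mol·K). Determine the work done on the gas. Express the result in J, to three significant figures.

W ≈ 4910 J

Adiabatic: TV^(γ−1) = const with γ = 7/5.
T₂ = T₁ (V₁/V₂)^(γ−1) = 556 × (29/10.3)^0.4 = 556 × 1.513 = 841.2 K.
W_by = nCᵥ(T₁ − T₂) = (0.829)(20.79)(556 − 841.2) = -4914 J.
Work on gas = −W_by = 4914 J.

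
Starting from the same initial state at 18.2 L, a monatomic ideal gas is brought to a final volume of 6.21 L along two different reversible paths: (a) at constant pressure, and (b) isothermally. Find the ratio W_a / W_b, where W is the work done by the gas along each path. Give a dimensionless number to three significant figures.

Path (a) isobaric: W = P₁(V₂ − V₁) → W_a/(P₁V₁) = -0.6588.
Path (b) isothermal: W = P₁V₁ ln(V₂/V₁) → W_b/(P₁V₁) = -1.075.
W_a / W_b = -0.6588 / -1.075 = 0.6127.

W_a / W_b ≈ 0.613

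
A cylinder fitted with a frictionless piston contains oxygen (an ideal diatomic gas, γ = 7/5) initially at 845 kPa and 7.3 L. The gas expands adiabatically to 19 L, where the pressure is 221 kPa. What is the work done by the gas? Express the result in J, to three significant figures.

W ≈ 4920 J

Adiabatic: W = (P₁V₁ − P₂V₂)/(γ − 1) with γ = 7/5.
P₁V₁ = 6168 J, P₂V₂ = 4199 J.
W = (6168 − 4199) / 0.4 = 4924 J.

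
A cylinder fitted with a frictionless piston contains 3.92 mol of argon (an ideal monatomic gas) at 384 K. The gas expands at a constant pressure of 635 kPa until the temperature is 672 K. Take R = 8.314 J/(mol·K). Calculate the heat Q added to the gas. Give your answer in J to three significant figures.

Isobaric: W = nRΔT = (3.92)(8.314)(288) = 9386 J.
ΔU = nCᵥΔT with Cᵥ = 3R/2: ΔU = (3.92)(12.47)(288) = 14079 J.
Q = ΔU + W = 14079 + 9386 = 23465 J.

Q ≈ 23500 J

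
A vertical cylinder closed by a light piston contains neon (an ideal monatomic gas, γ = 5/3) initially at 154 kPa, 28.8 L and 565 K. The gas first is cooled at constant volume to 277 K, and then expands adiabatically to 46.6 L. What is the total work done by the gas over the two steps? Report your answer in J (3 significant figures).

Step 1 (isochoric): W = 0 (constant volume).
After step 1: P = 75.5 kPa (V unchanged).
Step 2 (adiabatic): W = (P₁V₁ − P₂V₂)/(γ−1) = (2174 − 1578)/0.667 = 895.1 J.
W_total = 0 + 895.1 = 895.1 J.

W_total ≈ 895 J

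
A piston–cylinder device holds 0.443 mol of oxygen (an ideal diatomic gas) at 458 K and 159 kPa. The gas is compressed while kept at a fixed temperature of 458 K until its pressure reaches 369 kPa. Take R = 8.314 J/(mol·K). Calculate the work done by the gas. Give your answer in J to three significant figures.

Isothermal process: W = nRT ln(V₂/V₁) = nRT ln(P₁/P₂).
W = (0.443)(8.314)(458) × ln(159/369)
  = 1687 × ln(0.4309) = 1687 × -0.8419
W_by_gas = -1420 J.

W ≈ -1420 J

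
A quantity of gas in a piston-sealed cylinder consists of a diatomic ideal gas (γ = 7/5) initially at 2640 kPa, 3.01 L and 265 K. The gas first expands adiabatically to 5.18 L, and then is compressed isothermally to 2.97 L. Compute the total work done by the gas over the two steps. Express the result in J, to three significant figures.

Step 1 (adiabatic): W = (P₁V₁ − P₂V₂)/(γ−1) = (7946 − 6395)/0.4 = 3878 J.
After step 1: P = 1235 kPa, V = 5.18 L, T = 213.3 K.
Step 2 (isothermal): W = P₁V₁ ln(V₂/V₁) = (6395) ln(2.97/5.18) = -3557 J.
W_total = 3878 − 3557 = 320.2 J.

W_total ≈ 320 J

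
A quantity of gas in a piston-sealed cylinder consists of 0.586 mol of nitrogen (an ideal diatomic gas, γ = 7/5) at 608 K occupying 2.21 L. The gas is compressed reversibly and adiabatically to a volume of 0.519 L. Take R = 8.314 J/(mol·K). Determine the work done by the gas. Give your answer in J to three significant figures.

W ≈ -5810 J

Adiabatic: TV^(γ−1) = const with γ = 7/5.
T₂ = T₁ (V₁/V₂)^(γ−1) = 608 × (2.21/0.519)^0.4 = 608 × 1.785 = 1085 K.
W_by = nCᵥ(T₁ − T₂) = (0.586)(20.79)(608 − 1085) = -5815 J.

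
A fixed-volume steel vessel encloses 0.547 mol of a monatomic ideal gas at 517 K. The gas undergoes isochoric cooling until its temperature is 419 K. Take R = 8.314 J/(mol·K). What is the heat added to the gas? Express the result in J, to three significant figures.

Q ≈ -669 J

Constant volume ⇒ W = 0, so Q = ΔU = nCᵥΔT with Cᵥ = 3R/2 = 12.47 J/(mol·K).
ΔU = (0.547)(12.47)(419 − 517) = -668.5 J.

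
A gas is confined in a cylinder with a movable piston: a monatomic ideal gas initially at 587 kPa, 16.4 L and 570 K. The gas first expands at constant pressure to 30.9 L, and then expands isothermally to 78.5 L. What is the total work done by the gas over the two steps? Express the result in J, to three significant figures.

W_total ≈ 25400 J

Step 1 (isobaric): W = PΔV = (587 kPa)(30.9 − 16.4 L) = 8512 J.
After step 1: P = 587 kPa, V = 30.9 L, T = 1074 K.
Step 2 (isothermal): W = P₁V₁ ln(V₂/V₁) = (18138) ln(78.5/30.9) = 16911 J.
W_total = 8512 + 16911 = 25423 J.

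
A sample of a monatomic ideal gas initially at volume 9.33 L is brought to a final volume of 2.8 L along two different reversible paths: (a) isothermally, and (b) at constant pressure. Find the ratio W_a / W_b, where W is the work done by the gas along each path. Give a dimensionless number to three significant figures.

W_a / W_b ≈ 1.72

Path (a) isothermal: W = P₁V₁ ln(V₂/V₁) → W_a/(P₁V₁) = -1.204.
Path (b) isobaric: W = P₁(V₂ − V₁) → W_b/(P₁V₁) = -0.6999.
W_a / W_b = -1.204 / -0.6999 = 1.72.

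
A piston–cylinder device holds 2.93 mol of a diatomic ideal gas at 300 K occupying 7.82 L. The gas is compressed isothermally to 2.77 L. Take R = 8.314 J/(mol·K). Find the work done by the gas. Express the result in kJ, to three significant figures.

Isothermal: W = nRT ln(V₂/V₁).
W = (2.93)(8.314)(300) × ln(2.77/7.82)
  = 7308 × -1.038
W_by_gas = -7585 J.

W ≈ -7.58 kJ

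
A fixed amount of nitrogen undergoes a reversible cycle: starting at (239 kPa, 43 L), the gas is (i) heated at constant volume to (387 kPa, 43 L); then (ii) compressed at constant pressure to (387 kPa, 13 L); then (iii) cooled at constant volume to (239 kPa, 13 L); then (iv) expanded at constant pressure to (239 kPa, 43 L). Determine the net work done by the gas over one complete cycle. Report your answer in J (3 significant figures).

W_net ≈ -4440 J

Constant-volume legs do no work.
W(ii) = (387)(13 − 43) = -11610 J; W(iv) = (239)(43 − 13) = 7170 J.
W_net = -11610 + 7170 = -4440 J (the counter-clockwise enclosed area).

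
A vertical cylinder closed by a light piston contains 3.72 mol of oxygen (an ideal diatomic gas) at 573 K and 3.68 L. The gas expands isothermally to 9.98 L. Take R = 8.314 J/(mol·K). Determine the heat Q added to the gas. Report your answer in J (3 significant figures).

Q ≈ 17700 J

Isothermal ⇒ ΔU = 0, so Q = W = nRT ln(V₂/V₁).
Q = (3.72)(8.314)(573) ln(9.98/3.68) = 17722 × 0.9977 = 17681 J.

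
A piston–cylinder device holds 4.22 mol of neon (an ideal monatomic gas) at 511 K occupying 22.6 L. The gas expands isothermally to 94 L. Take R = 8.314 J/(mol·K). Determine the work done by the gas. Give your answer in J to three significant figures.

Isothermal: W = nRT ln(V₂/V₁).
W = (4.22)(8.314)(511) × ln(94/22.6)
  = 17928 × 1.425
W_by_gas = 25554 J.

W ≈ 25600 J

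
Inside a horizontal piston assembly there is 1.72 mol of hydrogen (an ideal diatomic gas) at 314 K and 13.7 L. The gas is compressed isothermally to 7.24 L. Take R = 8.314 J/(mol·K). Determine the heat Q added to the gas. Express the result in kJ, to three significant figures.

Isothermal ⇒ ΔU = 0, so Q = W = nRT ln(V₂/V₁).
Q = (1.72)(8.314)(314) ln(7.24/13.7) = 4490 × -0.6378 = -2864 J.

Q ≈ -2.86 kJ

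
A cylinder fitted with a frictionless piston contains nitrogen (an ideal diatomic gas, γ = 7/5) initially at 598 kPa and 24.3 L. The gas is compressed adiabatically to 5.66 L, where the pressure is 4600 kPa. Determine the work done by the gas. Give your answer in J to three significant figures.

W ≈ -28800 J

Adiabatic: W = (P₁V₁ − P₂V₂)/(γ − 1) with γ = 7/5.
P₁V₁ = 14531 J, P₂V₂ = 26036 J.
W = (14531 − 26036) / 0.4 = -28762 J.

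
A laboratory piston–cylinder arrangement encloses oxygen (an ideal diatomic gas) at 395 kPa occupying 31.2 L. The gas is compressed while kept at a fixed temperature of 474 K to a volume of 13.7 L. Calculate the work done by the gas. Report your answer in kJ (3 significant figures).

W ≈ -10.1 kJ

Isothermal: W = nRT ln(V₂/V₁) = P₁V₁ ln(V₂/V₁).
P₁V₁ = (395 kPa)(31.2 L) = 12324 J.
W = 12324 × ln(13.7/31.2) = 12324 × -0.823
W_by_gas = -10143 J.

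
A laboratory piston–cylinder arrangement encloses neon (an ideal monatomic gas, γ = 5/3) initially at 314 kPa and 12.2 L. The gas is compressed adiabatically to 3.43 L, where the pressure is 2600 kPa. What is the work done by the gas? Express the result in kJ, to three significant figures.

Adiabatic: W = (P₁V₁ − P₂V₂)/(γ − 1) with γ = 5/3.
P₁V₁ = 3831 J, P₂V₂ = 8918 J.
W = (3831 − 8918) / 0.6667 = -7631 J.

W ≈ -7.63 kJ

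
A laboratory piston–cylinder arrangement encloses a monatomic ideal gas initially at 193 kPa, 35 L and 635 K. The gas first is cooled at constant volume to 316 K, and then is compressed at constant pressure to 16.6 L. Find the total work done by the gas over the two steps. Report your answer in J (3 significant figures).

Step 1 (isochoric): W = 0 (constant volume).
After step 1: P = 96.04 kPa (V unchanged).
Step 2 (isobaric): W = PΔV = (96.04 kPa)(16.6 − 35 L) = -1767 J.
W_total = 0 − 1767 = -1767 J.

W_total ≈ -1770 J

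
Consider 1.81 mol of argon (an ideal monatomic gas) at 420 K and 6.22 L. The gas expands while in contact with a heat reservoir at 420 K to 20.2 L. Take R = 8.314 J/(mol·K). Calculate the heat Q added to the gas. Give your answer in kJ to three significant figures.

Q ≈ 7.44 kJ

Isothermal ⇒ ΔU = 0, so Q = W = nRT ln(V₂/V₁).
Q = (1.81)(8.314)(420) ln(20.2/6.22) = 6320 × 1.178 = 7445 J.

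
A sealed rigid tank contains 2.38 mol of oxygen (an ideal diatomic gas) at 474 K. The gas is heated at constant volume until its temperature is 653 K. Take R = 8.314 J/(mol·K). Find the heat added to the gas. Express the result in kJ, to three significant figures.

Q ≈ 8.85 kJ

Constant volume ⇒ W = 0, so Q = ΔU = nCᵥΔT with Cᵥ = 5R/2 = 20.79 J/(mol·K).
ΔU = (2.38)(20.79)(653 − 474) = 8855 J.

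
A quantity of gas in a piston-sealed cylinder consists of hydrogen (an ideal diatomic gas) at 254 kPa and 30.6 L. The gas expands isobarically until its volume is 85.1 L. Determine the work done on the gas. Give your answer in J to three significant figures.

Isobaric: W = P ΔV.
W = (254 kPa)(85.1 − 30.6 L) = (254)(54.5) = 13843 J.
Work on gas = −W_by = -13843 J.

W ≈ -13800 J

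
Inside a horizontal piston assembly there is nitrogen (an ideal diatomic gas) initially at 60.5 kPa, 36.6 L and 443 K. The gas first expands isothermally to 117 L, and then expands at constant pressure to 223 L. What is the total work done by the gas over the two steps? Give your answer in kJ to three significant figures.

Step 1 (isothermal): W = P₁V₁ ln(V₂/V₁) = (2214) ln(117/36.6) = 2573 J.
After step 1: P = 18.93 kPa, V = 117 L, T = 443 K.
Step 2 (isobaric): W = PΔV = (18.93 kPa)(223 − 117 L) = 2006 J.
W_total = 2573 + 2006 = 4579 J.

W_total ≈ 4.58 kJ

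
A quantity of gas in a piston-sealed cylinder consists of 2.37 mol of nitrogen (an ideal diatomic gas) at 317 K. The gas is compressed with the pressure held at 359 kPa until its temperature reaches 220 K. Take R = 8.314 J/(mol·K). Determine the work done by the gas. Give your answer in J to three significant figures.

Isobaric: W = P ΔV = nR ΔT.
W = (2.37)(8.314)(220 − 317) = -1911 J.

W ≈ -1910 J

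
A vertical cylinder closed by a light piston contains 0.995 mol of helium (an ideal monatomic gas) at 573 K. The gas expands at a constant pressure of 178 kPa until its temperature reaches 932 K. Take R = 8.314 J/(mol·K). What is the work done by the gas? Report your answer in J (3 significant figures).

Isobaric: W = P ΔV = nR ΔT.
W = (0.995)(8.314)(932 − 573) = 2970 J.

W ≈ 2970 J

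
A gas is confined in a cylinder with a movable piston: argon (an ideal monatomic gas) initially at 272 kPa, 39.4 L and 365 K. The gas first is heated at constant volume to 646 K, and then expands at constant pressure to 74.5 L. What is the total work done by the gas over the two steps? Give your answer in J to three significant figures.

Step 1 (isochoric): W = 0 (constant volume).
After step 1: P = 481.4 kPa (V unchanged).
Step 2 (isobaric): W = PΔV = (481.4 kPa)(74.5 − 39.4 L) = 16897 J.
W_total = 0 + 16897 = 16897 J.

W_total ≈ 16900 J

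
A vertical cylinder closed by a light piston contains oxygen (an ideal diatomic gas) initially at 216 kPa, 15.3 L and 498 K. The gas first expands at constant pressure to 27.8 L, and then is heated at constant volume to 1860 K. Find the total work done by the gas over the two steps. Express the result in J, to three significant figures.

W_total ≈ 2700 J

Step 1 (isobaric): W = PΔV = (216 kPa)(27.8 − 15.3 L) = 2700 J.
Step 2 (isochoric): W = 0 (constant volume).
W_total = 2700 + 0 = 2700 J.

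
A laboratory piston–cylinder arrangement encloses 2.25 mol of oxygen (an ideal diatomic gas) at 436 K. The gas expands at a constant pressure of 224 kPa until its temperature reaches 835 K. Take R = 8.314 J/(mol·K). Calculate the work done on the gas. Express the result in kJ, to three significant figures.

W ≈ -7.46 kJ

Isobaric: W = P ΔV = nR ΔT.
W = (2.25)(8.314)(835 − 436) = 7464 J.
Work on gas = −W_by = -7464 J.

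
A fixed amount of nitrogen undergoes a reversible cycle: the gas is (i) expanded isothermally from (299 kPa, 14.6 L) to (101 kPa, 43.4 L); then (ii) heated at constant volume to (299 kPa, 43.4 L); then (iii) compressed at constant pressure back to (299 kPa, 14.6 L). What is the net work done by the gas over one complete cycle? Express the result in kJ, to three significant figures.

Leg (i): W = PᵢVᵢ ln(V_f/Vᵢ) = (4365) ln(43.4/14.6) = 4756 J.
Leg (ii): W = 0.
Leg (iii): W = PΔV = (299)(14.6 − 43.4) = -8611 J.
W_net = 4756 − 8611 = -3855 J.

W_net ≈ -3.86 kJ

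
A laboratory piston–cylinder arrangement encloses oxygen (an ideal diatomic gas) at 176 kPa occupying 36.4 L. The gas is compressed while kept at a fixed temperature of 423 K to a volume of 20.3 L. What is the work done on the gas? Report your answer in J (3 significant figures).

Isothermal: W = nRT ln(V₂/V₁) = P₁V₁ ln(V₂/V₁).
P₁V₁ = (176 kPa)(36.4 L) = 6406 J.
W = 6406 × ln(20.3/36.4) = 6406 × -0.5839
W_by_gas = -3741 J; work on gas = −W_by = 3741 J.

W ≈ 3740 J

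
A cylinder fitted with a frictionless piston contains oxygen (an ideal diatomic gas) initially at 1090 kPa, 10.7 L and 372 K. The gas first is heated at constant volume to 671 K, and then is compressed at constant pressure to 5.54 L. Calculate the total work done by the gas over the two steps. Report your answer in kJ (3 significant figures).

Step 1 (isochoric): W = 0 (constant volume).
After step 1: P = 1966 kPa (V unchanged).
Step 2 (isobaric): W = PΔV = (1966 kPa)(5.54 − 10.7 L) = -10145 J.
W_total = 0 − 10145 = -10145 J.

W_total ≈ -10.1 kJ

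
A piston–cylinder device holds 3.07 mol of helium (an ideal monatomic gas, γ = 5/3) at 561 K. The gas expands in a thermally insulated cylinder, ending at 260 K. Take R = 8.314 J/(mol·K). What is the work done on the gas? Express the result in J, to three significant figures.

Adiabatic ⇒ Q = 0, so W_by = −ΔU = nCᵥ(T₁ − T₂).
Cᵥ = 3R/2 = 12.47 J/(mol·K).
W = (3.07)(12.47)(561 − 260) = 11524 J.
Work on gas = −W_by = -11524 J.

W ≈ -11500 J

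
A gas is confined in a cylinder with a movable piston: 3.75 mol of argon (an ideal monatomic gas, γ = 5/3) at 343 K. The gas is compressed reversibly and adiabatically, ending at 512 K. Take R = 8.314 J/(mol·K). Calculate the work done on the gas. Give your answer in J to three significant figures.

W ≈ 7900 J

Adiabatic ⇒ Q = 0, so W_by = −ΔU = nCᵥ(T₁ − T₂).
Cᵥ = 3R/2 = 12.47 J/(mol·K).
W = (3.75)(12.47)(343 − 512) = -7903 J.
Work on gas = −W_by = 7903 J.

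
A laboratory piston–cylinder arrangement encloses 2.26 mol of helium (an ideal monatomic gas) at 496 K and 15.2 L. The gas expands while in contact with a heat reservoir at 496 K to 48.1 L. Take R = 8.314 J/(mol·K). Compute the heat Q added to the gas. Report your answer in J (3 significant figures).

Isothermal ⇒ ΔU = 0, so Q = W = nRT ln(V₂/V₁).
Q = (2.26)(8.314)(496) ln(48.1/15.2) = 9320 × 1.152 = 10736 J.

Q ≈ 10700 J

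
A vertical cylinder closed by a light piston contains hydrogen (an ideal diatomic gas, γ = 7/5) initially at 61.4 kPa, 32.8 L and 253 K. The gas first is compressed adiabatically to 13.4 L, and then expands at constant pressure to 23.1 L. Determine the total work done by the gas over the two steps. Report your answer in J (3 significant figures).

Step 1 (adiabatic): W = (P₁V₁ − P₂V₂)/(γ−1) = (2014 − 2881)/0.4 = -2168 J.
After step 1: P = 215 kPa, V = 13.4 L, T = 361.9 K.
Step 2 (isobaric): W = PΔV = (215 kPa)(23.1 − 13.4 L) = 2086 J.
W_total = -2168 + 2086 = -82.28 J.

W_total ≈ -82.3 J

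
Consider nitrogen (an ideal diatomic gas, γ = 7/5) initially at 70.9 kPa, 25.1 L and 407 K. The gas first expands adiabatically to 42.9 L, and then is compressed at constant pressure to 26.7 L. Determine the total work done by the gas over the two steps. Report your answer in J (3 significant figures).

Step 1 (adiabatic): W = (P₁V₁ − P₂V₂)/(γ−1) = (1780 − 1436)/0.4 = 858.5 J.
After step 1: P = 33.48 kPa, V = 42.9 L, T = 328.5 K.
Step 2 (isobaric): W = PΔV = (33.48 kPa)(26.7 − 42.9 L) = -542.3 J.
W_total = 858.5 − 542.3 = 316.2 J.

W_total ≈ 316 J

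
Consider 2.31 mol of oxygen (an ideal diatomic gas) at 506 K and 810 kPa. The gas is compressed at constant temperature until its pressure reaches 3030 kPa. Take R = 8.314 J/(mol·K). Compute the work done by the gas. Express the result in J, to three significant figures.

Isothermal process: W = nRT ln(V₂/V₁) = nRT ln(P₁/P₂).
W = (2.31)(8.314)(506) × ln(810/3030)
  = 9718 × ln(0.2673) = 9718 × -1.319
W_by_gas = -12821 J.

W ≈ -12800 J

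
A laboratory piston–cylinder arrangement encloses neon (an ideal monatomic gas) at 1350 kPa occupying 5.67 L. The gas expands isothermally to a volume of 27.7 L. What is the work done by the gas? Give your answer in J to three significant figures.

Isothermal: W = nRT ln(V₂/V₁) = P₁V₁ ln(V₂/V₁).
P₁V₁ = (1350 kPa)(5.67 L) = 7654 J.
W = 7654 × ln(27.7/5.67) = 7654 × 1.586
W_by_gas = 12142 J.

W ≈ 12100 J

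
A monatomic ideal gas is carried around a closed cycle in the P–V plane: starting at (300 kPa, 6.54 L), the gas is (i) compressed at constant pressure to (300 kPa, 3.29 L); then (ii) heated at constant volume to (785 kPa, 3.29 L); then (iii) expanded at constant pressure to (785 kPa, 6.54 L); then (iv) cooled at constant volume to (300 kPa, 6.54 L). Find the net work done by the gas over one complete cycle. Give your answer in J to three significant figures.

W_net ≈ 1580 J

Constant-volume legs do no work.
W(i) = (300)(3.29 − 6.54) = -975 J; W(iii) = (785)(6.54 − 3.29) = 2551 J.
W_net = -975 + 2551 = 1576 J (the clockwise enclosed area).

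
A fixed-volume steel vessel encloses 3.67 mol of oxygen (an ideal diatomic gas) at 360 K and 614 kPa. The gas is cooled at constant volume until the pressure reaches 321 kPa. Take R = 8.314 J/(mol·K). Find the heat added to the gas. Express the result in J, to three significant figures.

Constant volume ⇒ W = 0, so Q = ΔU = nCᵥΔT with Cᵥ = 5R/2 = 20.79 J/(mol·K).
At constant V, T₂/T₁ = P₂/P₁ ⇒ ΔT = T₁(P₂/P₁ − 1) = 360·(321/614 − 1) = -171.8 K.
ΔU = (3.67)(20.79)(-171.8) = -13104 J.

Q ≈ -13100 J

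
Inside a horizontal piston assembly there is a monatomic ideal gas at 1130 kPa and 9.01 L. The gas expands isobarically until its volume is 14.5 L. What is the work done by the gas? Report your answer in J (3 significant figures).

Isobaric: W = P ΔV.
W = (1130 kPa)(14.5 − 9.01 L) = (1130)(5.49) = 6204 J.

W ≈ 6200 J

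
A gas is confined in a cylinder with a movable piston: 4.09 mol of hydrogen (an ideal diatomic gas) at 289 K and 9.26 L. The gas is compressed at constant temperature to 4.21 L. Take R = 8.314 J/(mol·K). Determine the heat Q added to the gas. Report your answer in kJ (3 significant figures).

Isothermal ⇒ ΔU = 0, so Q = W = nRT ln(V₂/V₁).
Q = (4.09)(8.314)(289) ln(4.21/9.26) = 9827 × -0.7882 = -7746 J.

Q ≈ -7.75 kJ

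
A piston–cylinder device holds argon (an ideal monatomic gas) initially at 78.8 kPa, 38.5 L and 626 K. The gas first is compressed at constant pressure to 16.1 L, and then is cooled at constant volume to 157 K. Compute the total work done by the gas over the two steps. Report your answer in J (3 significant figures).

Step 1 (isobaric): W = PΔV = (78.8 kPa)(16.1 − 38.5 L) = -1765 J.
Step 2 (isochoric): W = 0 (constant volume).
W_total = -1765 + 0 = -1765 J.

W_total ≈ -1770 J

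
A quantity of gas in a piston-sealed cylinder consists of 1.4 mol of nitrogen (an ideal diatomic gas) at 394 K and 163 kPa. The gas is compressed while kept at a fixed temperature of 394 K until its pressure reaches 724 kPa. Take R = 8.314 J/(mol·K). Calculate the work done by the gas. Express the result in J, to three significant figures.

Isothermal process: W = nRT ln(V₂/V₁) = nRT ln(P₁/P₂).
W = (1.4)(8.314)(394) × ln(163/724)
  = 4586 × ln(0.2251) = 4586 × -1.491
W_by_gas = -6838 J.

W ≈ -6840 J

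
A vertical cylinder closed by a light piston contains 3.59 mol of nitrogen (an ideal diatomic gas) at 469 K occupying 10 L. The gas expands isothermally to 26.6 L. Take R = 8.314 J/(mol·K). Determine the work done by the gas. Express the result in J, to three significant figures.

W ≈ 13700 J

Isothermal: W = nRT ln(V₂/V₁).
W = (3.59)(8.314)(469) × ln(26.6/10)
  = 13998 × 0.9783
W_by_gas = 13695 J.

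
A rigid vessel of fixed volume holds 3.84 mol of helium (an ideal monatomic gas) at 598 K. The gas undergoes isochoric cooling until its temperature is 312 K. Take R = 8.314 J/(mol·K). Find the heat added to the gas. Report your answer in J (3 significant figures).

Constant volume ⇒ W = 0, so Q = ΔU = nCᵥΔT with Cᵥ = 3R/2 = 12.47 J/(mol·K).
ΔU = (3.84)(12.47)(312 − 598) = -13696 J.

Q ≈ -13700 J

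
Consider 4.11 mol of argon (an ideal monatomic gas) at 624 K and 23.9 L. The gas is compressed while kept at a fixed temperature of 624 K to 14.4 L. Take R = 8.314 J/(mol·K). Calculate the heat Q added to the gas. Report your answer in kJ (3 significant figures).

Q ≈ -10.8 kJ

Isothermal ⇒ ΔU = 0, so Q = W = nRT ln(V₂/V₁).
Q = (4.11)(8.314)(624) ln(14.4/23.9) = 21322 × -0.5067 = -10803 J.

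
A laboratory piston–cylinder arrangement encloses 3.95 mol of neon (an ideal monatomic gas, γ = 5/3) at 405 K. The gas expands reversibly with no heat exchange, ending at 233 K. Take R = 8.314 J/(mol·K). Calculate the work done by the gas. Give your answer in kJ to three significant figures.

W ≈ 8.47 kJ

Adiabatic ⇒ Q = 0, so W_by = −ΔU = nCᵥ(T₁ − T₂).
Cᵥ = 3R/2 = 12.47 J/(mol·K).
W = (3.95)(12.47)(405 − 233) = 8473 J.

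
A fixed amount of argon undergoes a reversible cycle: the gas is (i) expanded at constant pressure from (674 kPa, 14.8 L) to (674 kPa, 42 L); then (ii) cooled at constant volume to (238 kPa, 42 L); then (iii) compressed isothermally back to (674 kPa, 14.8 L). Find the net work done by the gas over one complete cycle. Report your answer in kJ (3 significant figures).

W_net ≈ 7.91 kJ

Leg (i): W = PΔV = (674)(42 − 14.8) = 18333 J.
Leg (ii): W = 0.
Leg (iii): W = PᵢVᵢ ln(V_f/Vᵢ) = (9996) ln(14.8/42) = -10426 J.
W_net = 18333 − 10426 = 7907 J.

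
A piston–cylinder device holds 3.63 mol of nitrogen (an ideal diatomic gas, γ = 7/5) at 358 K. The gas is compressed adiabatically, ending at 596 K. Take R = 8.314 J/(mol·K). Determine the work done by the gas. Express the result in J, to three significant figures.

Adiabatic ⇒ Q = 0, so W_by = −ΔU = nCᵥ(T₁ − T₂).
Cᵥ = 5R/2 = 20.79 J/(mol·K).
W = (3.63)(20.79)(358 − 596) = -17957 J.

W ≈ -18000 J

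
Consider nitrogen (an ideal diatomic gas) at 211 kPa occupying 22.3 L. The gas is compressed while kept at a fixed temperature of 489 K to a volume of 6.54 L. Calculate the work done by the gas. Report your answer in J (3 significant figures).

Isothermal: W = nRT ln(V₂/V₁) = P₁V₁ ln(V₂/V₁).
P₁V₁ = (211 kPa)(22.3 L) = 4705 J.
W = 4705 × ln(6.54/22.3) = 4705 × -1.227
W_by_gas = -5772 J.

W ≈ -5770 J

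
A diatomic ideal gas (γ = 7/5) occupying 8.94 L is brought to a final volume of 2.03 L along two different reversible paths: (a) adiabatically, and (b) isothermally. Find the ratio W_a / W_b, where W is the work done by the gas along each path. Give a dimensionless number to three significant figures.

W_a / W_b ≈ 1.36

Path (a) adiabatic: W = P₁V₁(1 − (V₁/V₂)^(γ−1))/(γ−1) → W_a/(P₁V₁) = -2.024.
Path (b) isothermal: W = P₁V₁ ln(V₂/V₁) → W_b/(P₁V₁) = -1.482.
W_a / W_b = -2.024 / -1.482 = 1.365.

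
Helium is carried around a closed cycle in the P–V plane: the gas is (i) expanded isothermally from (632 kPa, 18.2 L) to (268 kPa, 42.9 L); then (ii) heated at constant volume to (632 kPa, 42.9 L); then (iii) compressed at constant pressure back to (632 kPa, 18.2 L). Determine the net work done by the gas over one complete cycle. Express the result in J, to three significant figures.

W_net ≈ -5750 J

Leg (i): W = PᵢVᵢ ln(V_f/Vᵢ) = (11502) ln(42.9/18.2) = 9863 J.
Leg (ii): W = 0.
Leg (iii): W = PΔV = (632)(18.2 − 42.9) = -15610 J.
W_net = 9863 − 15610 = -5748 J.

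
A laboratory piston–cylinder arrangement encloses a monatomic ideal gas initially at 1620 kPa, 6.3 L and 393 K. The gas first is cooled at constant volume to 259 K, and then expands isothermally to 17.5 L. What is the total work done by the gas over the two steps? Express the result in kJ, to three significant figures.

W_total ≈ 6.87 kJ

Step 1 (isochoric): W = 0 (constant volume).
After step 1: P = 1068 kPa (V unchanged).
Step 2 (isothermal): W = P₁V₁ ln(V₂/V₁) = (6726) ln(17.5/6.3) = 6872 J.
W_total = 0 + 6872 = 6872 J.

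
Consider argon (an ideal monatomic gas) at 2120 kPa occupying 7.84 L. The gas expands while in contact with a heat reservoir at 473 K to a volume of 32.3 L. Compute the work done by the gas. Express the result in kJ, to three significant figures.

Isothermal: W = nRT ln(V₂/V₁) = P₁V₁ ln(V₂/V₁).
P₁V₁ = (2120 kPa)(7.84 L) = 16621 J.
W = 16621 × ln(32.3/7.84) = 16621 × 1.416
W_by_gas = 23532 J.

W ≈ 23.5 kJ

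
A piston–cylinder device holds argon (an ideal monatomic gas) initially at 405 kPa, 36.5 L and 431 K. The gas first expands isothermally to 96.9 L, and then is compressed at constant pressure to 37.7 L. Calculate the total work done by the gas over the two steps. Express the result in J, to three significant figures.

Step 1 (isothermal): W = P₁V₁ ln(V₂/V₁) = (14782) ln(96.9/36.5) = 14433 J.
After step 1: P = 152.6 kPa, V = 96.9 L, T = 431 K.
Step 2 (isobaric): W = PΔV = (152.6 kPa)(37.7 − 96.9 L) = -9031 J.
W_total = 14433 − 9031 = 5402 J.

W_total ≈ 5400 J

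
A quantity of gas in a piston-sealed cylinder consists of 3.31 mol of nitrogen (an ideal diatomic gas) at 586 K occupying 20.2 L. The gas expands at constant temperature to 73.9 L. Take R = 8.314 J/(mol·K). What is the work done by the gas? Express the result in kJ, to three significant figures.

W ≈ 20.9 kJ

Isothermal: W = nRT ln(V₂/V₁).
W = (3.31)(8.314)(586) × ln(73.9/20.2)
  = 16126 × 1.297
W_by_gas = 20916 J.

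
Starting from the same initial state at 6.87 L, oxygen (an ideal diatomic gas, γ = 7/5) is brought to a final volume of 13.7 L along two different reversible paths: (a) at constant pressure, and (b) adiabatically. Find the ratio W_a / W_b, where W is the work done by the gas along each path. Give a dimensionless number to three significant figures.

W_a / W_b ≈ 1.65

Path (a) isobaric: W = P₁(V₂ − V₁) → W_a/(P₁V₁) = 0.9942.
Path (b) adiabatic: W = P₁V₁(1 − (V₁/V₂)^(γ−1))/(γ−1) → W_b/(P₁V₁) = 0.6031.
W_a / W_b = 0.9942 / 0.6031 = 1.648.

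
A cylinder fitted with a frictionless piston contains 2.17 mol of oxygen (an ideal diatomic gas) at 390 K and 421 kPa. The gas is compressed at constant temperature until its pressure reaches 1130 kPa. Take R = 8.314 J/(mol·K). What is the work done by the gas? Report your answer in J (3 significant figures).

W ≈ -6950 J

Isothermal process: W = nRT ln(V₂/V₁) = nRT ln(P₁/P₂).
W = (2.17)(8.314)(390) × ln(421/1130)
  = 7036 × ln(0.3726) = 7036 × -0.9873
W_by_gas = -6947 J.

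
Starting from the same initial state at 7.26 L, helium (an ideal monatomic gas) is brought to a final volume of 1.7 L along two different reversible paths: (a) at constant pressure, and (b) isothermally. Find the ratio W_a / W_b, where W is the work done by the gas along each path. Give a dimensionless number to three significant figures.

W_a / W_b ≈ 0.528

Path (a) isobaric: W = P₁(V₂ − V₁) → W_a/(P₁V₁) = -0.7658.
Path (b) isothermal: W = P₁V₁ ln(V₂/V₁) → W_b/(P₁V₁) = -1.452.
W_a / W_b = -0.7658 / -1.452 = 0.5275.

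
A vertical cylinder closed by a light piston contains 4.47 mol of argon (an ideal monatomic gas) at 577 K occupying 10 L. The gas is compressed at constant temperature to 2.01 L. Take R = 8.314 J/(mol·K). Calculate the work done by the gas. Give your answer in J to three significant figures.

Isothermal: W = nRT ln(V₂/V₁).
W = (4.47)(8.314)(577) × ln(2.01/10)
  = 21443 × -1.604
W_by_gas = -34405 J.

W ≈ -34400 J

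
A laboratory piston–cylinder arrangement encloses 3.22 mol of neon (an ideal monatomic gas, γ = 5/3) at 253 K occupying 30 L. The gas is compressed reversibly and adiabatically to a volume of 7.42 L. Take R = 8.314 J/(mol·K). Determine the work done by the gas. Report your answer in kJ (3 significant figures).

W ≈ -15.6 kJ

Adiabatic: TV^(γ−1) = const with γ = 5/3.
T₂ = T₁ (V₁/V₂)^(γ−1) = 253 × (30/7.42)^0.667 = 253 × 2.538 = 642.1 K.
W_by = nCᵥ(T₁ − T₂) = (3.22)(12.47)(253 − 642.1) = -15625 J.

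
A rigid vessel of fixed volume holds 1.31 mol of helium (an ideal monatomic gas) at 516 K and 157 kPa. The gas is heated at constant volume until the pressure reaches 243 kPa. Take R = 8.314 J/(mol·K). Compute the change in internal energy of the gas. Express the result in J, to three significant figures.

ΔU ≈ 4620 J

Constant volume ⇒ W = 0, so Q = ΔU = nCᵥΔT with Cᵥ = 3R/2 = 12.47 J/(mol·K).
At constant V, T₂/T₁ = P₂/P₁ ⇒ ΔT = T₁(P₂/P₁ − 1) = 516·(243/157 − 1) = 282.6 K.
ΔU = (1.31)(12.47)(282.6) = 4618 J.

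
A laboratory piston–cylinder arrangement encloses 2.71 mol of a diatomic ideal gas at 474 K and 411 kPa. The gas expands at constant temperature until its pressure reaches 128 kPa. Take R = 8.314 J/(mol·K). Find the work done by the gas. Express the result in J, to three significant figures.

W ≈ 12500 J

Isothermal process: W = nRT ln(V₂/V₁) = nRT ln(P₁/P₂).
W = (2.71)(8.314)(474) × ln(411/128)
  = 10680 × ln(3.211) = 10680 × 1.167
W_by_gas = 12459 J.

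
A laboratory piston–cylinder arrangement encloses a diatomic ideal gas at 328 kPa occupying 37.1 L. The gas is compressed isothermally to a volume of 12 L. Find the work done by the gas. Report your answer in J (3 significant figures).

W ≈ -13700 J

Isothermal: W = nRT ln(V₂/V₁) = P₁V₁ ln(V₂/V₁).
P₁V₁ = (328 kPa)(37.1 L) = 12169 J.
W = 12169 × ln(12/37.1) = 12169 × -1.129
W_by_gas = -13735 J.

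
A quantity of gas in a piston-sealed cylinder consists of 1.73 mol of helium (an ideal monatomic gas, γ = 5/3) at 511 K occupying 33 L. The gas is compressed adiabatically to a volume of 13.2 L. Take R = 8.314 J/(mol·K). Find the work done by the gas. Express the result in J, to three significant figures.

W ≈ -9280 J

Adiabatic: TV^(γ−1) = const with γ = 5/3.
T₂ = T₁ (V₁/V₂)^(γ−1) = 511 × (33/13.2)^0.667 = 511 × 1.842 = 941.3 K.
W_by = nCᵥ(T₁ − T₂) = (1.73)(12.47)(511 − 941.3) = -9283 J.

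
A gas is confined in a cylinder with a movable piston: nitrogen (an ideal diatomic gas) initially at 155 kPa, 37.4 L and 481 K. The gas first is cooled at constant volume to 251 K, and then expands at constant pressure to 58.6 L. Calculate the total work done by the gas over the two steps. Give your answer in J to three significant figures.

W_total ≈ 1710 J

Step 1 (isochoric): W = 0 (constant volume).
After step 1: P = 80.88 kPa (V unchanged).
Step 2 (isobaric): W = PΔV = (80.88 kPa)(58.6 − 37.4 L) = 1715 J.
W_total = 0 + 1715 = 1715 J.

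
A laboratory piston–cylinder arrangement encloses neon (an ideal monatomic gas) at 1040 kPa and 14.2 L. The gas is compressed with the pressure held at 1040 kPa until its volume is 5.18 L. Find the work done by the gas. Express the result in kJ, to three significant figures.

Isobaric: W = P ΔV.
W = (1040 kPa)(5.18 − 14.2 L) = (1040)(-9.02) = -9381 J.

W ≈ -9.38 kJ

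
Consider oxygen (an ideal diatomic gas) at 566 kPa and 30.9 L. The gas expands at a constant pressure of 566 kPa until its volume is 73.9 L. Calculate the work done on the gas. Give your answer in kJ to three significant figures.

W ≈ -24.3 kJ

Isobaric: W = P ΔV.
W = (566 kPa)(73.9 − 30.9 L) = (566)(43) = 24338 J.
Work on gas = −W_by = -24338 J.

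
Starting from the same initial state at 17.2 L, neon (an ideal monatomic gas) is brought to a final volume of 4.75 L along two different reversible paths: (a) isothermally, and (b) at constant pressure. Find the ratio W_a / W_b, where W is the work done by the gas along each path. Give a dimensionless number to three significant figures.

W_a / W_b ≈ 1.78

Path (a) isothermal: W = P₁V₁ ln(V₂/V₁) → W_a/(P₁V₁) = -1.287.
Path (b) isobaric: W = P₁(V₂ − V₁) → W_b/(P₁V₁) = -0.7238.
W_a / W_b = -1.287 / -0.7238 = 1.778.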